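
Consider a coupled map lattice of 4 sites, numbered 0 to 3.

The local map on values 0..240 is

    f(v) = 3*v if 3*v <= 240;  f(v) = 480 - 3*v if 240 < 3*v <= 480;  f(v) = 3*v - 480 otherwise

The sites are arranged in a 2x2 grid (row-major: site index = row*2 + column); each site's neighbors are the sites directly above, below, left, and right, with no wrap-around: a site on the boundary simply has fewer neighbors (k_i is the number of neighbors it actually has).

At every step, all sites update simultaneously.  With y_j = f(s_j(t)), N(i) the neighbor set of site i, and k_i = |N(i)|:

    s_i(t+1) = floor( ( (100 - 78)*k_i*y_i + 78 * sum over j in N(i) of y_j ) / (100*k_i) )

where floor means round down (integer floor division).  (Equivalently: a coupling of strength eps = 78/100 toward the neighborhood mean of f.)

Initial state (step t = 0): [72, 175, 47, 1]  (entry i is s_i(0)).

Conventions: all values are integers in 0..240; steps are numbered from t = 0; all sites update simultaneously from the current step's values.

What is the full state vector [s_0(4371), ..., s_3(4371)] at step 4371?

Answer: [132, 132, 132, 132]
Key observation: The state at step 12, [84, 84, 84, 84], reappears at step 16: the system is in a cycle of period 4 from step 12 on.  Therefore the state at step 4371 equals the state at step 12 + ((4371 - 12) mod 4) = 15, which is [132, 132, 132, 132].

Derivation:
t=0: [72, 175, 47, 1]
t=1: [120, 95, 116, 73]
t=2: [153, 175, 161, 175]
t=3: [23, 35, 26, 28]
t=4: [86, 82, 76, 89]
t=5: [229, 221, 219, 227]
t=6: [185, 199, 198, 184]
t=7: [106, 83, 82, 105]
t=8: [216, 178, 179, 217]
t=9: [80, 144, 144, 80]
t=10: [90, 197, 197, 90]
t=11: [132, 188, 188, 132]
t=12: [84, 84, 84, 84]
t=13: [228, 228, 228, 228]
t=14: [204, 204, 204, 204]
t=15: [132, 132, 132, 132]
t=16: [84, 84, 84, 84]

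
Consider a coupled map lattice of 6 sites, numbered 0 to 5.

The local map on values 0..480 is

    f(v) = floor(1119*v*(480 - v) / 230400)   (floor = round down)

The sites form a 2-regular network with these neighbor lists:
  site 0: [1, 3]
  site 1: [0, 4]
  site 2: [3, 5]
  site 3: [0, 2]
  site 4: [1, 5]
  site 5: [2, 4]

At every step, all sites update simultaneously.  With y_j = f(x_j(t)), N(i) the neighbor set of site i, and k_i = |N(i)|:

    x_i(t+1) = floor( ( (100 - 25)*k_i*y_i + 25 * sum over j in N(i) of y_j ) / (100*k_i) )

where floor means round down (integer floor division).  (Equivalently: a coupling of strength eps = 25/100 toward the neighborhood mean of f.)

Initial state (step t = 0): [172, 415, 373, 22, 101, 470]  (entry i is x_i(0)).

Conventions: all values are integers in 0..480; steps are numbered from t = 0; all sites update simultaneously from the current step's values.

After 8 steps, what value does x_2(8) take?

Simulating step by step:
t=0: [172, 415, 373, 22, 101, 470]
t=1: [215, 153, 153, 92, 157, 63]
t=2: [258, 246, 219, 194, 230, 156]
t=3: [277, 278, 272, 271, 274, 253]
t=4: [273, 272, 274, 274, 274, 277]
t=5: [274, 274, 273, 274, 273, 273]
t=6: [274, 274, 274, 274, 274, 274]
t=7: [274, 274, 274, 274, 274, 274]
t=8: [274, 274, 274, 274, 274, 274]

Answer: x_2(8) = 274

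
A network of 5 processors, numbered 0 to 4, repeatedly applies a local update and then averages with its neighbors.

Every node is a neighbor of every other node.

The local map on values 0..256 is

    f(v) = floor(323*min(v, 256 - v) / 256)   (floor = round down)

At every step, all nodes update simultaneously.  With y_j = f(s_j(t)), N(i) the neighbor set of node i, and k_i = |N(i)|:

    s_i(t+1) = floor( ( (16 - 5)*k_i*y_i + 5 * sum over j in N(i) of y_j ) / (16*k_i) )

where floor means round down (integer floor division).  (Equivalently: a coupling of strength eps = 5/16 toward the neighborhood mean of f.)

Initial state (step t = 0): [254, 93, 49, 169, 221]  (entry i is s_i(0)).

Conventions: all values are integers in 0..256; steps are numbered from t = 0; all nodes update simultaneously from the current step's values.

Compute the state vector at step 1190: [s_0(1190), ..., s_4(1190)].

Answer: [127, 127, 127, 127, 127]
Key observation: The state at step 17, [152, 152, 152, 152, 152], reappears at step 29: the system is in a cycle of period 12 from step 17 on.  Therefore the state at step 1190 equals the state at step 17 + ((1190 - 17) mod 12) = 26, which is [127, 127, 127, 127, 127].

Derivation:
t=0: [254, 93, 49, 169, 221]
t=1: [27, 97, 63, 92, 52]
t=2: [53, 106, 80, 103, 72]
t=3: [80, 121, 101, 119, 95]
t=4: [111, 143, 128, 142, 123]
t=5: [143, 144, 156, 145, 152]
t=6: [139, 139, 129, 138, 132]
t=7: [148, 148, 156, 149, 154]
t=8: [134, 134, 128, 133, 129]
t=9: [154, 154, 159, 155, 158]
t=10: [127, 127, 123, 126, 124]
t=11: [159, 159, 156, 157, 156]
t=12: [122, 122, 125, 124, 125]
t=13: [153, 153, 156, 155, 156]
t=14: [128, 128, 126, 127, 126]
t=15: [160, 160, 158, 159, 158]
t=16: [121, 121, 122, 122, 122]
t=17: [152, 152, 152, 152, 152]
t=18: [131, 131, 131, 131, 131]
t=19: [157, 157, 157, 157, 157]
t=20: [124, 124, 124, 124, 124]
t=21: [156, 156, 156, 156, 156]
t=22: [126, 126, 126, 126, 126]
t=23: [158, 158, 158, 158, 158]
t=24: [123, 123, 123, 123, 123]
t=25: [155, 155, 155, 155, 155]
t=26: [127, 127, 127, 127, 127]
t=27: [160, 160, 160, 160, 160]
t=28: [121, 121, 121, 121, 121]
t=29: [152, 152, 152, 152, 152]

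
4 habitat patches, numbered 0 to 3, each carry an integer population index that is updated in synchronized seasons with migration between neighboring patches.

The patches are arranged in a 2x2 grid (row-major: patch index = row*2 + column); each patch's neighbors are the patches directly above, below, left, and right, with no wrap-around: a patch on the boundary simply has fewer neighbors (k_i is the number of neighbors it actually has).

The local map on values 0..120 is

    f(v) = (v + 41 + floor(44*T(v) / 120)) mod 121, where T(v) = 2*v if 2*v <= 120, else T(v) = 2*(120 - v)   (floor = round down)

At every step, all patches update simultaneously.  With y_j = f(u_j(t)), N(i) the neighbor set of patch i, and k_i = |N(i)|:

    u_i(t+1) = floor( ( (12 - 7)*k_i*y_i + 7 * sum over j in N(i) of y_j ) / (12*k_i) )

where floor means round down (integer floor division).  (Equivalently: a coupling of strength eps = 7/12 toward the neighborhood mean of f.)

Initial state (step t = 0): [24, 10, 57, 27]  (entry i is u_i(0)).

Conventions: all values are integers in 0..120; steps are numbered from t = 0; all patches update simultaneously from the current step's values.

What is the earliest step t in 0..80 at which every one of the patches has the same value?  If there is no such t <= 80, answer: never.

Answer: 4
Key observation: Synchronization is absorbing here: once all patches are equal they stay equal, and step 4 is the first all-equal step.

Derivation:
t=0: [24, 10, 57, 27]  (not all equal)
t=1: [56, 73, 56, 58]  (not all equal)
t=2: [19, 22, 17, 21]  (not all equal)
t=3: [73, 76, 72, 75]  (not all equal)
t=4: [27, 27, 27, 27]  (all equal)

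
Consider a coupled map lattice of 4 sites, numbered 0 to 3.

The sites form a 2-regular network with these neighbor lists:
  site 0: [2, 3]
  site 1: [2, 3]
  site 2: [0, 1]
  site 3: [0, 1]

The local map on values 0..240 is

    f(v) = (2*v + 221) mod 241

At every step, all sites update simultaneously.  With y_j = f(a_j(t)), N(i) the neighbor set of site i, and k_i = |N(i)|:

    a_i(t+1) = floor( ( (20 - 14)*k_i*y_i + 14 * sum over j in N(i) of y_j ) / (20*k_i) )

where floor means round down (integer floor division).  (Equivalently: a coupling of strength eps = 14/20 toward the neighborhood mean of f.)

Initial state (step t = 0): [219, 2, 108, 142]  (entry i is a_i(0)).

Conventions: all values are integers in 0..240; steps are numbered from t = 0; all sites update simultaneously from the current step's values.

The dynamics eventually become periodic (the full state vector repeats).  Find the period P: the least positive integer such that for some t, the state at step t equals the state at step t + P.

Simulating step by step:
t=0: [219, 2, 108, 142]
t=1: [129, 144, 199, 147]
t=2: [130, 67, 133, 102]
t=3: [138, 100, 125, 179]
t=4: [118, 168, 137, 97]
t=5: [130, 87, 105, 154]
t=6: [154, 129, 194, 152]
t=7: [73, 130, 137, 112]
t=8: [113, 147, 132, 189]
t=9: [103, 51, 84, 118]
t=10: [183, 152, 138, 158]
t=11: [56, 37, 56, 68]
t=12: [100, 89, 78, 85]
t=13: [154, 147, 159, 163]
t=14: [56, 52, 45, 47]
t=15: [78, 75, 82, 83]
t=16: [142, 140, 136, 136]
t=17: [14, 13, 18, 18]
t=18: [13, 13, 9, 9]
t=19: [169, 169, 75, 75]
t=20: [114, 114, 92, 92]
t=21: [177, 177, 194, 194]
t=22: [116, 116, 103, 103]
t=23: [193, 193, 204, 204]
t=24: [140, 140, 131, 131]
t=25: [6, 6, 13, 13]
t=26: [74, 74, 164, 164]
t=27: [85, 85, 109, 109]
t=28: [183, 183, 164, 164]
t=29: [78, 78, 93, 93]
t=30: [157, 157, 145, 145]
t=31: [36, 36, 45, 45]
t=32: [64, 64, 57, 57]
t=33: [98, 98, 103, 103]
t=34: [183, 183, 179, 179]
t=35: [99, 99, 102, 102]
t=36: [182, 182, 179, 179]
t=37: [98, 98, 101, 101]
t=38: [180, 180, 177, 177]
t=39: [94, 94, 97, 97]
t=40: [172, 172, 169, 169]
t=41: [78, 78, 81, 81]
t=42: [140, 140, 137, 137]
t=43: [14, 14, 17, 17]
t=44: [12, 12, 9, 9]
t=45: [168, 168, 74, 74]
t=46: [112, 112, 90, 90]
t=47: [173, 173, 190, 190]
t=48: [108, 108, 95, 95]
t=49: [177, 177, 188, 188]
t=50: [108, 108, 99, 99]
t=51: [183, 183, 190, 190]
t=52: [114, 114, 109, 109]
t=53: [201, 201, 205, 205]
t=54: [146, 146, 143, 143]
t=55: [26, 26, 29, 29]
t=56: [36, 36, 33, 33]
t=57: [47, 47, 50, 50]
t=58: [78, 78, 75, 75]
t=59: [131, 131, 134, 134]
t=60: [5, 5, 2, 2]
t=61: [226, 226, 229, 229]
t=62: [195, 195, 192, 192]
t=63: [124, 124, 127, 127]
t=64: [232, 232, 229, 229]
t=65: [198, 198, 201, 201]
t=66: [139, 139, 136, 136]
t=67: [12, 12, 15, 15]
t=68: [8, 8, 5, 5]
t=69: [232, 232, 235, 235]
t=70: [207, 207, 204, 204]
t=71: [148, 148, 151, 151]
t=72: [39, 39, 36, 36]
t=73: [53, 53, 56, 56]
t=74: [90, 90, 87, 87]
t=75: [155, 155, 158, 158]
t=76: [53, 53, 50, 50]
t=77: [81, 81, 84, 84]
t=78: [146, 146, 143, 143]

Answer: 24
Key observation: The state at step 54, [146, 146, 143, 143], reappears at step 78 — and no state repeats earlier — so the cycle the system enters has period 24.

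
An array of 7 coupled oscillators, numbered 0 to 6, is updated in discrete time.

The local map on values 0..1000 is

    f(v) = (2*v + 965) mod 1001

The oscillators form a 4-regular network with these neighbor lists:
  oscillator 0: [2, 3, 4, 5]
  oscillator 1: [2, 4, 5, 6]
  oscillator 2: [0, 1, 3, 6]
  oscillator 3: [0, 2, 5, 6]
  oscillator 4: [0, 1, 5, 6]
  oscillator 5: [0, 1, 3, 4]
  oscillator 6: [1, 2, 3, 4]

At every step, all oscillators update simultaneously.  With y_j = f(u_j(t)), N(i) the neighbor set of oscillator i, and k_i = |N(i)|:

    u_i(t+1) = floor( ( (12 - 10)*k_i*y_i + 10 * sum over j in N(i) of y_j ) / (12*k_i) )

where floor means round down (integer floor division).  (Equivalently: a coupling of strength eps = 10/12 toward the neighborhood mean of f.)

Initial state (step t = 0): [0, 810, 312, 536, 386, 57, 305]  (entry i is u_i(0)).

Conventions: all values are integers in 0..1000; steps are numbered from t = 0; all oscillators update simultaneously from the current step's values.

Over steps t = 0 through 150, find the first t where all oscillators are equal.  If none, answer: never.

Simulating step by step:
t=0: [0, 810, 312, 536, 386, 57, 305]  (not all equal)
t=1: [460, 508, 547, 465, 581, 496, 500]  (not all equal)
t=2: [570, 601, 784, 745, 809, 759, 589]  (not all equal)
t=3: [443, 388, 268, 337, 282, 351, 383]  (not all equal)
t=4: [627, 628, 699, 678, 710, 685, 622]  (not all equal)
t=5: [327, 304, 260, 286, 267, 292, 301]  (not all equal)
t=6: [533, 532, 558, 551, 563, 554, 529]  (not all equal)
t=7: [68, 58, 42, 52, 45, 55, 57]  (not all equal)
t=8: [67, 66, 75, 73, 78, 75, 65]  (not all equal)
t=9: [111, 108, 101, 105, 103, 107, 107]  (not all equal)
t=10: [174, 174, 177, 176, 178, 177, 173]  (not all equal)
t=11: [317, 315, 313, 314, 314, 315, 315]  (not all equal)
t=12: [593, 592, 593, 593, 594, 594, 592]  (not all equal)
t=13: [149, 149, 148, 149, 148, 149, 148]  (not all equal)
t=14: [261, 260, 261, 261, 261, 261, 260]  (not all equal)
t=15: [486, 485, 485, 485, 485, 485, 485]  (not all equal)
t=16: [934, 934, 934, 934, 934, 934, 934]  (all equal)

Answer: 16
Key observation: Synchronization is absorbing here: once all oscillators are equal they stay equal, and step 16 is the first all-equal step.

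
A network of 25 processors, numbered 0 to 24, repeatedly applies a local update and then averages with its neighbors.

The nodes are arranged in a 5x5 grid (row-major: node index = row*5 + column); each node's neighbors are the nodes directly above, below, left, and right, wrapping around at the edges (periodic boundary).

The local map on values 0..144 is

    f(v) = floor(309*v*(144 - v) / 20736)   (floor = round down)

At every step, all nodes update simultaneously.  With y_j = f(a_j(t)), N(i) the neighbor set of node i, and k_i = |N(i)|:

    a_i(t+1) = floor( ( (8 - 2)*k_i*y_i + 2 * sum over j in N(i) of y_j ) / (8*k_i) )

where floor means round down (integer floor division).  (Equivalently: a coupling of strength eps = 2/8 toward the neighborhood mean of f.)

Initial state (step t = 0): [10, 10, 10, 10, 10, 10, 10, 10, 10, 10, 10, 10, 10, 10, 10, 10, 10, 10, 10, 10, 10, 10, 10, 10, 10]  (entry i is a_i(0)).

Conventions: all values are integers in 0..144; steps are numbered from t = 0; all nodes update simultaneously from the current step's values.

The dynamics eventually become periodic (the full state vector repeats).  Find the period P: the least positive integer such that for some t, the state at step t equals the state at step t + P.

Simulating step by step:
t=0: [10, 10, 10, 10, 10, 10, 10, 10, 10, 10, 10, 10, 10, 10, 10, 10, 10, 10, 10, 10, 10, 10, 10, 10, 10]
t=1: [19, 19, 19, 19, 19, 19, 19, 19, 19, 19, 19, 19, 19, 19, 19, 19, 19, 19, 19, 19, 19, 19, 19, 19, 19]
t=2: [35, 35, 35, 35, 35, 35, 35, 35, 35, 35, 35, 35, 35, 35, 35, 35, 35, 35, 35, 35, 35, 35, 35, 35, 35]
t=3: [56, 56, 56, 56, 56, 56, 56, 56, 56, 56, 56, 56, 56, 56, 56, 56, 56, 56, 56, 56, 56, 56, 56, 56, 56]
t=4: [73, 73, 73, 73, 73, 73, 73, 73, 73, 73, 73, 73, 73, 73, 73, 73, 73, 73, 73, 73, 73, 73, 73, 73, 73]
t=5: [77, 77, 77, 77, 77, 77, 77, 77, 77, 77, 77, 77, 77, 77, 77, 77, 77, 77, 77, 77, 77, 77, 77, 77, 77]
t=6: [76, 76, 76, 76, 76, 76, 76, 76, 76, 76, 76, 76, 76, 76, 76, 76, 76, 76, 76, 76, 76, 76, 76, 76, 76]
t=7: [77, 77, 77, 77, 77, 77, 77, 77, 77, 77, 77, 77, 77, 77, 77, 77, 77, 77, 77, 77, 77, 77, 77, 77, 77]

Answer: 2
Key observation: The state at step 5, [77, 77, 77, 77, 77, 77, 77, 77, 77, 77, 77, 77, 77, 77, 77, 77, 77, 77, 77, 77, 77, 77, 77, 77, 77], reappears at step 7 — and no state repeats earlier — so the cycle the system enters has period 2.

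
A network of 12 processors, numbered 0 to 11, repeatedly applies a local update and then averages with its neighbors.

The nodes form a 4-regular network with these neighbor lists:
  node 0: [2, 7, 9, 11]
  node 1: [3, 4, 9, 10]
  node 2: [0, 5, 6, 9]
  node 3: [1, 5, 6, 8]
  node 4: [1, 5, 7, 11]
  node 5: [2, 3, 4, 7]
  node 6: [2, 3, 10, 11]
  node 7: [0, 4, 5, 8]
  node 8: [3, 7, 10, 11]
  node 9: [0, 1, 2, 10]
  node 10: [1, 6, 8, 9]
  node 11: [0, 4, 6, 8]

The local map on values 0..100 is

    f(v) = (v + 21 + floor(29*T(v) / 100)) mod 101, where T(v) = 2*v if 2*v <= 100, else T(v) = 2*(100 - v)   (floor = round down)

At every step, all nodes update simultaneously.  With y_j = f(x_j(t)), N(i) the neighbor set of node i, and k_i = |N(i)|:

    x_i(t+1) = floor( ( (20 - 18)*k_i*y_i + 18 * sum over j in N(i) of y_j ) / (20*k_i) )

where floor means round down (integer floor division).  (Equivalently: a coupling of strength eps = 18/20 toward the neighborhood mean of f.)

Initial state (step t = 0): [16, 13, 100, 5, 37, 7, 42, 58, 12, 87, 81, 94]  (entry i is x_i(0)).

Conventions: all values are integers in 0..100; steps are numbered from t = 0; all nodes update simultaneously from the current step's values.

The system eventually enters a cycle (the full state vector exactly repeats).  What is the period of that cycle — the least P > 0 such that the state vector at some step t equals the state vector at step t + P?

Simulating step by step:
t=0: [16, 13, 100, 5, 37, 7, 42, 58, 12, 87, 81, 94]
t=1: [16, 34, 42, 47, 28, 32, 26, 44, 17, 28, 41, 58]
t=2: [59, 77, 63, 66, 59, 82, 66, 60, 65, 72, 64, 49]
t=3: [25, 5, 6, 7, 27, 4, 25, 5, 25, 5, 6, 12]
t=4: [34, 37, 42, 42, 33, 37, 35, 50, 35, 36, 42, 58]
t=5: [67, 80, 77, 78, 65, 85, 66, 77, 69, 81, 78, 67]
t=6: [9, 9, 9, 8, 9, 9, 8, 7, 8, 9, 8, 5]
t=7: [32, 34, 34, 33, 32, 33, 32, 34, 31, 34, 33, 33]
t=8: [73, 72, 72, 71, 73, 73, 73, 71, 72, 73, 72, 70]
t=9: [7, 7, 8, 7, 7, 7, 7, 7, 7, 8, 8, 7]
t=10: [32, 32, 32, 32, 32, 32, 32, 32, 32, 32, 32, 32]
t=11: [71, 71, 71, 71, 71, 71, 71, 71, 71, 71, 71, 71]
t=12: [7, 7, 7, 7, 7, 7, 7, 7, 7, 7, 7, 7]
t=13: [32, 32, 32, 32, 32, 32, 32, 32, 32, 32, 32, 32]

Answer: 3
Key observation: The state at step 10, [32, 32, 32, 32, 32, 32, 32, 32, 32, 32, 32, 32], reappears at step 13 — and no state repeats earlier — so the cycle the system enters has period 3.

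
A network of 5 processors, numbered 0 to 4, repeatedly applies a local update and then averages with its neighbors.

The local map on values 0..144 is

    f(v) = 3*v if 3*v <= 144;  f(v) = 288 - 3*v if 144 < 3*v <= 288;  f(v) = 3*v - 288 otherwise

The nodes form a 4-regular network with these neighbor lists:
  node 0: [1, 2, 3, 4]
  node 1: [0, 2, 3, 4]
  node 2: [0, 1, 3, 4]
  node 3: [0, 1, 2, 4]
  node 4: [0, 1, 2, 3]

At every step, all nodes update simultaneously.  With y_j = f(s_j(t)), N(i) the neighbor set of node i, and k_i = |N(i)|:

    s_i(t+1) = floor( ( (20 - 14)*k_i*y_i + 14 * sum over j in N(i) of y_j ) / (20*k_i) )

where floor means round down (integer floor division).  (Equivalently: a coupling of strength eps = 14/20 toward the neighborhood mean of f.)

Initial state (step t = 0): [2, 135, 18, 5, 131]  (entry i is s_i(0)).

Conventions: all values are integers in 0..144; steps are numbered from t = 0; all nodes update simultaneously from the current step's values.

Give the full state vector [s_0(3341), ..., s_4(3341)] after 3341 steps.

Answer: [81, 81, 81, 81, 81]
Key observation: The state at step 6, [45, 45, 45, 45, 45], reappears at step 14: the system is in a cycle of period 8 from step 6 on.  Therefore the state at step 3341 equals the state at step 6 + ((3341 - 6) mod 8) = 13, which is [81, 81, 81, 81, 81].

Derivation:
t=0: [2, 135, 18, 5, 131]
t=1: [52, 66, 58, 53, 65]
t=2: [114, 108, 111, 113, 109]
t=3: [46, 43, 45, 45, 44]
t=4: [134, 133, 133, 133, 133]
t=5: [111, 111, 111, 111, 111]
t=6: [45, 45, 45, 45, 45]
t=7: [135, 135, 135, 135, 135]
t=8: [117, 117, 117, 117, 117]
t=9: [63, 63, 63, 63, 63]
t=10: [99, 99, 99, 99, 99]
t=11: [9, 9, 9, 9, 9]
t=12: [27, 27, 27, 27, 27]
t=13: [81, 81, 81, 81, 81]
t=14: [45, 45, 45, 45, 45]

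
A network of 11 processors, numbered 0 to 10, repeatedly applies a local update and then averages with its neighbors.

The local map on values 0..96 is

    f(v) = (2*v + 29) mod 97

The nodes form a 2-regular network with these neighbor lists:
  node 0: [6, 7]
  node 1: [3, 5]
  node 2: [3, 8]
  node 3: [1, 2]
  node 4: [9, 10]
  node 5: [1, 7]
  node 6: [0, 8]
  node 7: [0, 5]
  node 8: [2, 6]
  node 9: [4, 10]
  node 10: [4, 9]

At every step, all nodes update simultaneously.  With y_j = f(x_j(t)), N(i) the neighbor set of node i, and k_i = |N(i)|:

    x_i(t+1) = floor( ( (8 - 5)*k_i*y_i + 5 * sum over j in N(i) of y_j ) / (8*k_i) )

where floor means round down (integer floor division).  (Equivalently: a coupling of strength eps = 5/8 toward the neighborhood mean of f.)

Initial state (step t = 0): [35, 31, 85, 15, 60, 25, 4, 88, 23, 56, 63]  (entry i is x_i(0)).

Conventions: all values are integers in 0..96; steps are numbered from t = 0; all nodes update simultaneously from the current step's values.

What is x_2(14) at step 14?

Simulating step by step:
t=0: [35, 31, 85, 15, 60, 25, 4, 88, 23, 56, 63]
t=1: [15, 77, 43, 52, 51, 61, 37, 29, 41, 50, 51]
t=2: [51, 60, 22, 46, 33, 74, 25, 67, 12, 33, 33]
t=3: [58, 52, 51, 48, 95, 66, 56, 60, 67, 95, 95]
t=4: [48, 42, 42, 32, 25, 51, 52, 54, 49, 25, 25]
t=5: [34, 45, 44, 44, 79, 30, 31, 34, 27, 79, 79]
t=6: [28, 42, 39, 20, 90, 40, 60, 27, 65, 90, 90]
t=7: [74, 31, 44, 34, 15, 35, 65, 61, 42, 15, 15]
t=8: [66, 34, 12, 34, 59, 46, 53, 45, 31, 59, 59]
t=9: [42, 7, 48, 16, 50, 15, 62, 35, 62, 50, 50]
t=10: [24, 53, 47, 45, 32, 36, 43, 24, 47, 32, 32]
t=11: [58, 22, 24, 28, 93, 37, 38, 54, 23, 93, 93]
t=12: [33, 55, 78, 78, 21, 37, 41, 31, 54, 21, 21]
t=13: [68, 45, 73, 73, 71, 43, 47, 65, 46, 71, 71]
t=14: [53, 38, 61, 60, 74, 33, 38, 50, 41, 74, 74]

Answer: x_2(14) = 61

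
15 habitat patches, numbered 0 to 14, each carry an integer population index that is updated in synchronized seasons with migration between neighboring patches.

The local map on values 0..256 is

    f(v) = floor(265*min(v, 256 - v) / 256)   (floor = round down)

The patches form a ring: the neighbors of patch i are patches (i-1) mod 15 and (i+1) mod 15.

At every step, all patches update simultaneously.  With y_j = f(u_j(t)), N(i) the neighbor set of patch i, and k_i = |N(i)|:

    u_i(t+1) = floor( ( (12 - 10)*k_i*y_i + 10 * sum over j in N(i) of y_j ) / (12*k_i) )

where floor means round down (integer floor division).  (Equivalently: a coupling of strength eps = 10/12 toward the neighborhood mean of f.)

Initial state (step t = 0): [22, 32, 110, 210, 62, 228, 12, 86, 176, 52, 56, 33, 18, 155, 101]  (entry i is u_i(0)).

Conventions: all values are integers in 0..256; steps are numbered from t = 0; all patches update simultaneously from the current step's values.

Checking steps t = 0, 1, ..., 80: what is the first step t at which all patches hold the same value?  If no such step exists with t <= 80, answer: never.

Answer: 26
Key observation: Synchronization is absorbing here: once all patches are equal they stay equal, and step 26 is the first all-equal step.

Derivation:
t=0: [22, 32, 110, 210, 62, 228, 12, 86, 176, 52, 56, 33, 18, 155, 101]  (not all equal)
t=1: [60, 61, 52, 81, 41, 36, 50, 54, 72, 66, 45, 36, 60, 68, 69]  (not all equal)
t=2: [66, 58, 69, 53, 57, 44, 46, 61, 63, 61, 51, 51, 54, 67, 66]  (not all equal)
t=3: [64, 67, 59, 63, 51, 51, 52, 57, 63, 59, 56, 53, 59, 62, 68]  (not all equal)
t=4: [68, 64, 66, 57, 57, 52, 55, 59, 60, 61, 57, 58, 59, 65, 65]  (not all equal)
t=5: [67, 68, 63, 62, 56, 56, 56, 59, 62, 60, 61, 60, 63, 64, 68]  (not all equal)
t=6: [69, 67, 66, 61, 59, 57, 58, 60, 61, 63, 62, 63, 64, 67, 67]  (not all equal)
t=7: [69, 69, 66, 64, 61, 60, 60, 61, 63, 63, 64, 65, 66, 67, 69]  (not all equal)
t=8: [71, 69, 68, 65, 63, 62, 62, 63, 64, 65, 66, 67, 68, 69, 70]  (not all equal)
t=9: [71, 71, 69, 67, 65, 64, 64, 65, 66, 67, 68, 69, 70, 71, 72]  (not all equal)
t=10: [73, 72, 71, 69, 67, 66, 66, 67, 68, 69, 70, 71, 72, 73, 73]  (not all equal)
t=11: [74, 74, 72, 71, 69, 68, 68, 69, 70, 71, 72, 73, 74, 74, 75]  (not all equal)
t=12: [76, 75, 74, 72, 71, 70, 70, 71, 72, 73, 74, 75, 75, 76, 76]  (not all equal)
t=13: [77, 77, 75, 74, 73, 72, 72, 73, 74, 75, 76, 76, 77, 77, 78]  (not all equal)
t=14: [79, 78, 77, 76, 75, 74, 74, 75, 76, 77, 77, 78, 78, 79, 79]  (not all equal)
t=15: [80, 80, 79, 78, 77, 76, 76, 77, 78, 78, 79, 79, 80, 80, 81]  (not all equal)
t=16: [82, 81, 81, 80, 79, 78, 78, 79, 79, 80, 80, 81, 81, 82, 82]  (not all equal)
t=17: [83, 83, 82, 82, 81, 80, 80, 80, 81, 81, 82, 82, 83, 83, 84]  (not all equal)
t=18: [85, 84, 84, 83, 83, 82, 82, 82, 82, 83, 83, 84, 84, 85, 85]  (not all equal)
t=19: [86, 86, 85, 85, 84, 84, 84, 84, 84, 84, 85, 85, 86, 86, 87]  (not all equal)
t=20: [89, 88, 87, 86, 86, 86, 86, 86, 86, 86, 86, 87, 88, 89, 89]  (not all equal)
t=21: [91, 91, 90, 89, 89, 89, 89, 89, 89, 89, 89, 90, 91, 91, 92]  (not all equal)
t=22: [94, 93, 93, 92, 92, 92, 92, 92, 92, 92, 92, 93, 93, 94, 94]  (not all equal)
t=23: [96, 96, 95, 95, 95, 95, 95, 95, 95, 95, 95, 95, 96, 96, 97]  (not all equal)
t=24: [99, 98, 98, 98, 98, 98, 98, 98, 98, 98, 98, 98, 98, 99, 99]  (not all equal)
t=25: [101, 101, 101, 101, 101, 101, 101, 101, 101, 101, 101, 101, 101, 101, 102]  (not all equal)
t=26: [104, 104, 104, 104, 104, 104, 104, 104, 104, 104, 104, 104, 104, 104, 104]  (all equal)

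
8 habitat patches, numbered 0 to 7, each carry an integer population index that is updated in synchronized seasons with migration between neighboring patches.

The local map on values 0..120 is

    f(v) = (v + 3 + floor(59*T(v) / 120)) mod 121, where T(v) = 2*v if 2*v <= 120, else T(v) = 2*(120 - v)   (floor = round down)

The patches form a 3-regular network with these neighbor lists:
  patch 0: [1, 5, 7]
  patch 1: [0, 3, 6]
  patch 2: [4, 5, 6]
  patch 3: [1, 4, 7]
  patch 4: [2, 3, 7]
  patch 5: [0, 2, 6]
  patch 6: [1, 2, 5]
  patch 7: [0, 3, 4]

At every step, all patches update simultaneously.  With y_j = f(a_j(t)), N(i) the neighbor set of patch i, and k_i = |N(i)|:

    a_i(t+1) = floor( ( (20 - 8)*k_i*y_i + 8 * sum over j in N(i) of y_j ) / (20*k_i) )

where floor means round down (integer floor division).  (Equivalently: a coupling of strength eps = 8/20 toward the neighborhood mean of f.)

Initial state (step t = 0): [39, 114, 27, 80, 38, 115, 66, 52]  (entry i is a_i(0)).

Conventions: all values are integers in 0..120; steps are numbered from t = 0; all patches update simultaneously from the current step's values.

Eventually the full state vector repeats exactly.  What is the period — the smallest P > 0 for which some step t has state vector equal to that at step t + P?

Simulating step by step:
t=0: [39, 114, 27, 80, 38, 115, 66, 52]
t=1: [62, 11, 44, 25, 68, 18, 8, 84]
t=2: [9, 23, 61, 34, 19, 37, 31, 7]
t=3: [30, 49, 24, 55, 35, 56, 55, 26]
t=4: [72, 98, 69, 97, 72, 98, 102, 65]
t=5: [1, 1, 1, 1, 1, 1, 1, 1]
t=6: [4, 4, 4, 4, 4, 4, 4, 4]
t=7: [10, 10, 10, 10, 10, 10, 10, 10]
t=8: [22, 22, 22, 22, 22, 22, 22, 22]
t=9: [46, 46, 46, 46, 46, 46, 46, 46]
t=10: [94, 94, 94, 94, 94, 94, 94, 94]
t=11: [1, 1, 1, 1, 1, 1, 1, 1]

Answer: 6
Key observation: The state at step 5, [1, 1, 1, 1, 1, 1, 1, 1], reappears at step 11 — and no state repeats earlier — so the cycle the system enters has period 6.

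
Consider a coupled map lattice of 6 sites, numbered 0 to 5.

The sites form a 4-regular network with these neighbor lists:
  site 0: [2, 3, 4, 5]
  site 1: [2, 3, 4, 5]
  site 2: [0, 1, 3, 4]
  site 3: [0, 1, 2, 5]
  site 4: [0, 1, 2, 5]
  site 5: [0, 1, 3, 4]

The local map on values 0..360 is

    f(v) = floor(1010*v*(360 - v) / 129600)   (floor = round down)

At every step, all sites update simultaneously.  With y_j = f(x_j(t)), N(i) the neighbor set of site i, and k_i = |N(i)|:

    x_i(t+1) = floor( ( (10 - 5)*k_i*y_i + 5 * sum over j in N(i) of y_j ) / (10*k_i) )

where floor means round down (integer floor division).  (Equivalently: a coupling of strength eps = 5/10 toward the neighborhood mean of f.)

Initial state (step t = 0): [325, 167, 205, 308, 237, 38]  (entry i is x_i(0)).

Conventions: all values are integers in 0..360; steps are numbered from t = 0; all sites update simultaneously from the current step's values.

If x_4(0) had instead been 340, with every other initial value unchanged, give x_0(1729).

Answer: x_0(1729) = 231
Key observation: The state at step 7, [231, 231, 231, 231, 231, 231], reappears at step 9: the system is in a cycle of period 2 from step 7 on.  Therefore the state at step 1729 equals the state at step 7 + ((1729 - 7) mod 2) = 7, which is [231, 231, 231, 231, 231, 231].

Derivation:
t=0: [325, 167, 205, 308, 340, 38]
t=1: [108, 190, 187, 147, 111, 111]
t=2: [221, 241, 241, 238, 223, 222]
t=3: [235, 227, 227, 228, 234, 234]
t=4: [229, 233, 233, 232, 230, 230]
t=5: [232, 230, 230, 231, 232, 232]
t=6: [231, 232, 232, 232, 231, 231]
t=7: [231, 231, 231, 231, 231, 231]
t=8: [232, 232, 232, 232, 232, 232]
t=9: [231, 231, 231, 231, 231, 231]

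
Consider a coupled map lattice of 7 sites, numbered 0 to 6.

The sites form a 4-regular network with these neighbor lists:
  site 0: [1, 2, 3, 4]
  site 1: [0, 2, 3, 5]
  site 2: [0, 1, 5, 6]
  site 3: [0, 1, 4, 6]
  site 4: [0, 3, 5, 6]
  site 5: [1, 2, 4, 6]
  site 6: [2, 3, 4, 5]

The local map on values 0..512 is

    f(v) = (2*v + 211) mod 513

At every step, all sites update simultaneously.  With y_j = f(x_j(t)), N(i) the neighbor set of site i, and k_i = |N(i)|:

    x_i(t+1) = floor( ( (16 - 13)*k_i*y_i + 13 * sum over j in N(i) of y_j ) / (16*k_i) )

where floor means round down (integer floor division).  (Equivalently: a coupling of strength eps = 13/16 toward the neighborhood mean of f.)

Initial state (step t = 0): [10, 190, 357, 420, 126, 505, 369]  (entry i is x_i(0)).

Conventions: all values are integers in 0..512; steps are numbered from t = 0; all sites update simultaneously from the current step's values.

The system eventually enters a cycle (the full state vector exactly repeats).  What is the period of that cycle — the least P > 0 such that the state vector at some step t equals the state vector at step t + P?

Answer: 18
Key observation: The state at step 14, [419, 419, 419, 419, 419, 419, 419], reappears at step 32 — and no state repeats earlier — so the cycle the system enters has period 18.

Derivation:
t=0: [10, 190, 357, 420, 126, 505, 369]
t=1: [241, 189, 268, 250, 266, 318, 304]
t=2: [183, 206, 225, 198, 249, 234, 259]
t=3: [123, 116, 140, 136, 146, 167, 163]
t=4: [475, 380, 286, 380, 296, 302, 311]
t=5: [325, 322, 297, 330, 301, 328, 328]
t=6: [327, 338, 338, 340, 343, 328, 331]
t=7: [372, 366, 362, 369, 365, 369, 370]
t=8: [431, 433, 433, 434, 436, 430, 431]
t=9: [51, 49, 48, 50, 49, 50, 50]
t=10: [309, 310, 310, 310, 311, 309, 309]
t=11: [318, 317, 316, 317, 317, 317, 317]
t=12: [331, 332, 332, 332, 332, 331, 331]
t=13: [361, 361, 360, 361, 360, 361, 361]
t=14: [419, 419, 419, 419, 419, 419, 419]
t=15: [23, 23, 23, 23, 23, 23, 23]
t=16: [257, 257, 257, 257, 257, 257, 257]
t=17: [212, 212, 212, 212, 212, 212, 212]
t=18: [122, 122, 122, 122, 122, 122, 122]
t=19: [455, 455, 455, 455, 455, 455, 455]
t=20: [95, 95, 95, 95, 95, 95, 95]
t=21: [401, 401, 401, 401, 401, 401, 401]
t=22: [500, 500, 500, 500, 500, 500, 500]
t=23: [185, 185, 185, 185, 185, 185, 185]
t=24: [68, 68, 68, 68, 68, 68, 68]
t=25: [347, 347, 347, 347, 347, 347, 347]
t=26: [392, 392, 392, 392, 392, 392, 392]
t=27: [482, 482, 482, 482, 482, 482, 482]
t=28: [149, 149, 149, 149, 149, 149, 149]
t=29: [509, 509, 509, 509, 509, 509, 509]
t=30: [203, 203, 203, 203, 203, 203, 203]
t=31: [104, 104, 104, 104, 104, 104, 104]
t=32: [419, 419, 419, 419, 419, 419, 419]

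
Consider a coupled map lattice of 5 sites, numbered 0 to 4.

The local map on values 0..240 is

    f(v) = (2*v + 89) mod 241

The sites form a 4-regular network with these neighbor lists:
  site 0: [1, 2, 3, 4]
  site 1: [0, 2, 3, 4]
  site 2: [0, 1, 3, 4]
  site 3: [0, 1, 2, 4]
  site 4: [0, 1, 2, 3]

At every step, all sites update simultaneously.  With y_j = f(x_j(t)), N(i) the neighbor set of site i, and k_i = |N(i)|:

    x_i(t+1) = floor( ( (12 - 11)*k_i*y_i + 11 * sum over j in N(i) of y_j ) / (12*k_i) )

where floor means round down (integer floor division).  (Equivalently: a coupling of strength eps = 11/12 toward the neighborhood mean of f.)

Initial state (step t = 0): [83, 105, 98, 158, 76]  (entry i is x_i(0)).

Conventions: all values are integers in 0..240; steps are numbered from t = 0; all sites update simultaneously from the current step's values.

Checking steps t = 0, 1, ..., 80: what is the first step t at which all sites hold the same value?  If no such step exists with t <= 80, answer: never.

Simulating step by step:
t=0: [83, 105, 98, 158, 76]  (not all equal)
t=1: [62, 55, 57, 40, 64]  (not all equal)
t=2: [198, 200, 199, 204, 197]  (not all equal)
t=3: [6, 6, 6, 4, 6]  (not all equal)
t=4: [100, 100, 100, 100, 100]  (all equal)

Answer: 4
Key observation: Synchronization is absorbing here: once all sites are equal they stay equal, and step 4 is the first all-equal step.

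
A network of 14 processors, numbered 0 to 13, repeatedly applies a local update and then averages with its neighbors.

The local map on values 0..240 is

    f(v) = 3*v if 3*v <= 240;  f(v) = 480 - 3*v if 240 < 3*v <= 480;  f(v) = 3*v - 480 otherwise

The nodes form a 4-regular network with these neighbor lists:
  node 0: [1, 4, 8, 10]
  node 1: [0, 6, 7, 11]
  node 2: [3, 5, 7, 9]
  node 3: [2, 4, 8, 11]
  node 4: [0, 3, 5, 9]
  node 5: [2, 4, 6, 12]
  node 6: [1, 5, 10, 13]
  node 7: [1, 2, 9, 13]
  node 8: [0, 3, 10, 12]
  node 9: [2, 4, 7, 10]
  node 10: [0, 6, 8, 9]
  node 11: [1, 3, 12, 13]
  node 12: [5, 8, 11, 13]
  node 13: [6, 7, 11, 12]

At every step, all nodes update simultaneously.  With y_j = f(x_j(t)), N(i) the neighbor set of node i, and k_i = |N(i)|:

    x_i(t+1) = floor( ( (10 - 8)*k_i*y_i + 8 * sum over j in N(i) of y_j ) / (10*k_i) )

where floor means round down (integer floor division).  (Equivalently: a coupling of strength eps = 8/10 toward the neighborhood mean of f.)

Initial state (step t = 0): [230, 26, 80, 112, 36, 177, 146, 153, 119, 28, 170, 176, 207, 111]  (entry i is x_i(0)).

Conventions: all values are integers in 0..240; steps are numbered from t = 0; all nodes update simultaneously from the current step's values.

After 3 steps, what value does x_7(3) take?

Simulating step by step:
t=0: [230, 26, 80, 112, 36, 177, 146, 153, 119, 28, 170, 176, 207, 111]
t=1: [109, 79, 108, 132, 119, 116, 69, 114, 129, 96, 97, 111, 102, 79]
t=2: [159, 176, 140, 120, 136, 158, 200, 192, 138, 159, 166, 175, 156, 180]
t=3: [41, 62, 57, 72, 40, 54, 50, 53, 43, 49, 42, 57, 37, 66]

Answer: x_7(3) = 53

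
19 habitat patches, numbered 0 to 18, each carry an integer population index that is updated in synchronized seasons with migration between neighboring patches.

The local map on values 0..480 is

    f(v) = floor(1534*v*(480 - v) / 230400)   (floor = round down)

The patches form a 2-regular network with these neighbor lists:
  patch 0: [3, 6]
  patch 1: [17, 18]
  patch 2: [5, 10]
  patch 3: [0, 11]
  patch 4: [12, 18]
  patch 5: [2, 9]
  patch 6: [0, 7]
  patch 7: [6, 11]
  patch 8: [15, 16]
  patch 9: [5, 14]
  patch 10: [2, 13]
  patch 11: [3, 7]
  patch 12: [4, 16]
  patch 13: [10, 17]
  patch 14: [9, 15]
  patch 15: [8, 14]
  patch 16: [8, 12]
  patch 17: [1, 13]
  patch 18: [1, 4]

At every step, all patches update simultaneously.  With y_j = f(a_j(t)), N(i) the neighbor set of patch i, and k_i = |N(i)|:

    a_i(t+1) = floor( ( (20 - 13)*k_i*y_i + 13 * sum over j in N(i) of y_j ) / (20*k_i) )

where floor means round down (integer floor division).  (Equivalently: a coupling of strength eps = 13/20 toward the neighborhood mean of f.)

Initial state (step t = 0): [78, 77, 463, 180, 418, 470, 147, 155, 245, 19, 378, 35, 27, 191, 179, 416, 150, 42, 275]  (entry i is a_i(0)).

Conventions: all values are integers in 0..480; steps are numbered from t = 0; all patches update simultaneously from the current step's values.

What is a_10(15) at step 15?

Simulating step by step:
t=0: [78, 77, 463, 180, 418, 470, 147, 155, 245, 19, 378, 35, 27, 191, 179, 416, 150, 42, 275]
t=1: [295, 233, 111, 226, 208, 46, 290, 256, 298, 146, 225, 261, 191, 251, 201, 302, 265, 228, 254]
t=2: [370, 382, 262, 375, 375, 239, 369, 375, 365, 277, 346, 380, 373, 382, 351, 363, 369, 382, 380]
t=3: [268, 250, 357, 261, 260, 379, 268, 262, 277, 353, 312, 258, 266, 268, 318, 287, 272, 249, 254]
t=4: [378, 382, 297, 379, 380, 280, 378, 379, 372, 298, 339, 380, 378, 369, 336, 361, 376, 380, 381]
t=5: [255, 250, 350, 254, 253, 364, 255, 254, 270, 351, 317, 253, 256, 280, 322, 291, 260, 257, 251]
t=6: [382, 381, 308, 382, 381, 294, 382, 382, 374, 306, 339, 382, 381, 365, 335, 360, 379, 378, 382]
t=7: [249, 251, 344, 249, 250, 356, 249, 249, 267, 347, 316, 249, 251, 284, 321, 290, 255, 261, 250]
t=8: [382, 381, 316, 382, 382, 303, 382, 382, 375, 312, 342, 382, 382, 365, 337, 361, 380, 377, 382]
t=9: [249, 252, 338, 249, 249, 350, 249, 249, 266, 341, 312, 249, 250, 283, 318, 289, 254, 262, 249]
t=10: [382, 381, 322, 382, 382, 311, 382, 382, 375, 319, 346, 382, 382, 366, 341, 362, 380, 377, 382]
t=11: [249, 252, 331, 249, 249, 342, 249, 249, 266, 335, 307, 249, 250, 280, 313, 286, 254, 261, 249]
t=12: [382, 381, 331, 382, 382, 321, 382, 382, 376, 328, 351, 382, 382, 368, 346, 365, 380, 378, 382]
t=13: [249, 251, 322, 249, 249, 332, 249, 249, 263, 326, 301, 249, 250, 276, 306, 282, 253, 260, 249]
t=14: [382, 381, 340, 382, 382, 332, 382, 382, 377, 338, 356, 382, 382, 370, 353, 368, 381, 378, 382]
t=15: [249, 251, 312, 249, 249, 320, 249, 249, 260, 314, 293, 249, 249, 272, 297, 276, 252, 258, 249]

Answer: a_10(15) = 293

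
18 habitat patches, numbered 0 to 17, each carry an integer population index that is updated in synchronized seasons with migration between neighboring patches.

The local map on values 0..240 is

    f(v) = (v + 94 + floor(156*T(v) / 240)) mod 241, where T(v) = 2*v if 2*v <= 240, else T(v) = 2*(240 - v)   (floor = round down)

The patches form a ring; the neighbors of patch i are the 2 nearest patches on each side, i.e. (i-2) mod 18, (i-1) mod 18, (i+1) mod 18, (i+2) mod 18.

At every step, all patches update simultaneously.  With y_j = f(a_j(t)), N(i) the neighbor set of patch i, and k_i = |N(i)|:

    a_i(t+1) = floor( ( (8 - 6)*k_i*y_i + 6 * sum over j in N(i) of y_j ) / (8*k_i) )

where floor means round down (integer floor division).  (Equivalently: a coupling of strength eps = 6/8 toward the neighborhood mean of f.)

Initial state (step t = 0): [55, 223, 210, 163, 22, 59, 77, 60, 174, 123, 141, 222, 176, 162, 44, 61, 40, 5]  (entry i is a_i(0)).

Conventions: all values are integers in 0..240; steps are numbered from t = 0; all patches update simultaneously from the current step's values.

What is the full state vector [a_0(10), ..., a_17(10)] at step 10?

Simulating step by step:
t=0: [55, 223, 210, 163, 22, 59, 77, 60, 174, 123, 141, 222, 176, 162, 44, 61, 40, 5]
t=1: [147, 126, 133, 136, 125, 155, 141, 151, 124, 137, 114, 114, 127, 148, 170, 171, 187, 164]
t=2: [119, 122, 124, 124, 123, 121, 122, 121, 121, 120, 120, 119, 118, 117, 116, 113, 113, 116]
t=3: [122, 125, 127, 127, 127, 127, 128, 128, 128, 128, 127, 126, 124, 120, 117, 116, 117, 119]
t=4: [125, 126, 126, 126, 126, 126, 126, 126, 126, 126, 126, 127, 126, 125, 123, 123, 123, 124]
t=5: [127, 127, 127, 127, 127, 127, 127, 127, 127, 126, 126, 126, 127, 127, 127, 127, 127, 127]
t=6: [126, 126, 126, 126, 126, 126, 126, 126, 126, 126, 126, 126, 126, 126, 126, 126, 126, 126]
t=7: [127, 127, 127, 127, 127, 127, 127, 127, 127, 127, 127, 127, 127, 127, 127, 127, 127, 127]
t=8: [126, 126, 126, 126, 126, 126, 126, 126, 126, 126, 126, 126, 126, 126, 126, 126, 126, 126]
t=9: [127, 127, 127, 127, 127, 127, 127, 127, 127, 127, 127, 127, 127, 127, 127, 127, 127, 127]
t=10: [126, 126, 126, 126, 126, 126, 126, 126, 126, 126, 126, 126, 126, 126, 126, 126, 126, 126]

Answer: [126, 126, 126, 126, 126, 126, 126, 126, 126, 126, 126, 126, 126, 126, 126, 126, 126, 126]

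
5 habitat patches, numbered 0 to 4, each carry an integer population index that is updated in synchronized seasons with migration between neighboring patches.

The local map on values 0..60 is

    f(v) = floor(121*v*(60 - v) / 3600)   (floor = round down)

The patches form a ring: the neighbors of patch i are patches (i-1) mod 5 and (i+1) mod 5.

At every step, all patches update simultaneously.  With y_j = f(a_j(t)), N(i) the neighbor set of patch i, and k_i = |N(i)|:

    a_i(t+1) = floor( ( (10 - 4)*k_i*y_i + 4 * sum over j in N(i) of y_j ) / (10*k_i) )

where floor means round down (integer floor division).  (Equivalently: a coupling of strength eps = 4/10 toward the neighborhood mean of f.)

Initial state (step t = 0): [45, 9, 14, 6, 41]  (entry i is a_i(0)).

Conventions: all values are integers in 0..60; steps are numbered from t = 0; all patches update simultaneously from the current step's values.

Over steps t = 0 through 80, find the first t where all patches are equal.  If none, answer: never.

Answer: 4
Key observation: Synchronization is absorbing here: once all patches are equal they stay equal, and step 4 is the first all-equal step.

Derivation:
t=0: [45, 9, 14, 6, 41]  (not all equal)
t=1: [21, 17, 17, 15, 22]  (not all equal)
t=2: [26, 24, 23, 23, 26]  (not all equal)
t=3: [29, 28, 28, 28, 28]  (not all equal)
t=4: [30, 30, 30, 30, 30]  (all equal)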